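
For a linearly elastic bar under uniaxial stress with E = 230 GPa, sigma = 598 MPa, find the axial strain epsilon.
Model: a linearly elastic bar under uniaxial stress, so sigma = E·epsilon.
Solve for epsilon: epsilon = sigma / E.
Convert to SI units:
  E = 230 GPa = 2.3 × 10¹¹ Pa
  sigma = 598 MPa = 5.98 × 10⁸ Pa
Substitute:
  epsilon = (5.98 × 10⁸) / (2.3 × 10¹¹)
  epsilon = 0.0026
Final answer: epsilon = 0.0026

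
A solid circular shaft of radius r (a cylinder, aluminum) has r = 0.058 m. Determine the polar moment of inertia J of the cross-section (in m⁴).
Model: a solid circular shaft of radius r, so J = (π·r^4) / 2.
Substitute:
  J = (π × 0.058^4) / 2
  J = 1.778 × 10⁻⁵ m⁴
Final answer: J = 1.778 × 10⁻⁵ m⁴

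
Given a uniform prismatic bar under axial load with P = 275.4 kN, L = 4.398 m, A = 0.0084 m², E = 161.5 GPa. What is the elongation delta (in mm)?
Model: a uniform prismatic bar under axial load, so delta = (P·L) / (A·E).
Convert to SI units:
  P = 275.4 kN = 275400 N
  E = 161.5 GPa = 1.615 × 10¹¹ Pa
Substitute:
  delta = (275400 × 4.398) / (0.0084 × (1.615 × 10¹¹))
  delta = 0.0008928 m
Convert: delta = 0.0008928 m = 0.8928 mm
Final answer: delta = 0.8928 mm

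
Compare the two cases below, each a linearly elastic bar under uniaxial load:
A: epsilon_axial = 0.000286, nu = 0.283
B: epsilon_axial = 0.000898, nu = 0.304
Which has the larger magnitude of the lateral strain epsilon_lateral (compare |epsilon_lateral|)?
Model: a linearly elastic bar under uniaxial load, so epsilon_lateral = -nu·epsilon_axial (SI units).
  A: epsilon_lateral = -(0.283 × 0.000286) = -8.094 × 10⁻⁵
  B: epsilon_lateral = -(0.304 × 0.000898) = -0.000273
|epsilon_lateral|: A = 8.094 × 10⁻⁵, B = 0.000273, so B is larger in magnitude.
Final answer: B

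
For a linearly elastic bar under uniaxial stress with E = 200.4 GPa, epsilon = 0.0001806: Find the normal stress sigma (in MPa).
Model: a linearly elastic bar under uniaxial stress, so sigma = E·epsilon.
Convert to SI units:
  E = 200.4 GPa = 2.004 × 10¹¹ Pa
Substitute:
  sigma = (2.004 × 10¹¹) × 0.0001806
  sigma = 3.619 × 10⁷ Pa
Convert: sigma = 3.619 × 10⁷ Pa = 36.19 MPa
Final answer: sigma = 36.19 MPa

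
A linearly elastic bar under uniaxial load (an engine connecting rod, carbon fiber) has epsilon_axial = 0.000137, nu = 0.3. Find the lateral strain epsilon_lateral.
Model: a linearly elastic bar under uniaxial load, so epsilon_lateral = -nu·epsilon_axial.
Substitute:
  epsilon_lateral = -(0.3 × 0.000137)
  epsilon_lateral = -4.11 × 10⁻⁵
Final answer: epsilon_lateral = -4.11 × 10⁻⁵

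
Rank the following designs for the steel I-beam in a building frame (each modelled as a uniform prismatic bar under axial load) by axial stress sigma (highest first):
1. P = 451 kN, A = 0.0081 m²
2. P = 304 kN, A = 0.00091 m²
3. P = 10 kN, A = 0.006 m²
Model: a uniform prismatic bar under axial load, so sigma = P / A (SI units).
  Case 1: sigma = 451000 / 0.0081 = 5.568 × 10⁷ Pa = 55.68 MPa
  Case 2: sigma = 304000 / 0.00091 = 3.341 × 10⁸ Pa = 334.1 MPa
  Case 3: sigma = 10000 / 0.006 = 1.667 × 10⁶ Pa = 1.667 MPa
Ordering: 334.1 MPa (case 2) > 55.68 MPa (case 1) > 1.667 MPa (case 3)
Final answer: 2, 1, 3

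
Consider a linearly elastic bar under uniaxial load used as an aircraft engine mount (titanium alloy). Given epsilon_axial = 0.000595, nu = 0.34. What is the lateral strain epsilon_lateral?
Model: a linearly elastic bar under uniaxial load, so epsilon_lateral = -nu·epsilon_axial.
Substitute:
  epsilon_lateral = -(0.34 × 0.000595)
  epsilon_lateral = -0.0002023
Final answer: epsilon_lateral = -0.0002023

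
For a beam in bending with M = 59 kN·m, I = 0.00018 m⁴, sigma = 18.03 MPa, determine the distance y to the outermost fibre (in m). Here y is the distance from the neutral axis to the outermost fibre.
Model: a beam in bending, so sigma = (M·y) / I.
Solve for y: y = (sigma·I) / M.
Convert to SI units:
  M = 59 kN·m = 59000 N·m
  sigma = 18.03 MPa = 1.803 × 10⁷ Pa
Substitute:
  y = ((1.803 × 10⁷) × 0.00018) / 59000
  y = 0.05501 m
Final answer: y = 0.05501 m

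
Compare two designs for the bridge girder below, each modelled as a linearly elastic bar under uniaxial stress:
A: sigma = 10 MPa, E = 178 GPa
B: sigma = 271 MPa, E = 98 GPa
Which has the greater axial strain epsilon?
Model: a linearly elastic bar under uniaxial stress, so epsilon = sigma / E (SI units).
  A: epsilon = (1 × 10⁷) / (1.78 × 10¹¹) = 5.618 × 10⁻⁵
  B: epsilon = (2.71 × 10⁸) / (9.8 × 10¹⁰) = 0.002765
0.002765 > 5.618 × 10⁻⁵, so B is larger.
Final answer: B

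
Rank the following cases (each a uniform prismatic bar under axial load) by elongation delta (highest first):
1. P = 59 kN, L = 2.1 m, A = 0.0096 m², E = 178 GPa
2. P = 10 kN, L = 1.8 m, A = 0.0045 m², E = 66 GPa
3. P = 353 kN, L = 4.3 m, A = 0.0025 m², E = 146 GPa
Model: a uniform prismatic bar under axial load, so delta = (P·L) / (A·E) (SI units).
  Case 1: delta = (59000 × 2.1) / (0.0096 × (1.78 × 10¹¹)) = 7.251 × 10⁻⁵ m = 0.07251 mm
  Case 2: delta = (10000 × 1.8) / (0.0045 × (6.6 × 10¹⁰)) = 6.061 × 10⁻⁵ m = 0.06061 mm
  Case 3: delta = (353000 × 4.3) / (0.0025 × (1.46 × 10¹¹)) = 0.004159 m = 4.159 mm
Ordering: 4.159 mm (case 3) > 0.07251 mm (case 1) > 0.06061 mm (case 2)
Final answer: 3, 1, 2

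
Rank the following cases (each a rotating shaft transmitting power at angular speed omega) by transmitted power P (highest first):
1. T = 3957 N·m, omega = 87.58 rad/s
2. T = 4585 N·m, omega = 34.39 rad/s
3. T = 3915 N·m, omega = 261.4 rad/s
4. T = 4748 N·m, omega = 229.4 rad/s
Model: a rotating shaft transmitting power at angular speed omega, so P = T·omega (SI units).
  Case 1: P = 3957 × 87.58 = 346600 W = 346.6 kW
  Case 2: P = 4585 × 34.39 = 157700 W = 157.7 kW
  Case 3: P = 3915 × 261.4 = 1.023 × 10⁶ W = 1023 kW
  Case 4: P = 4748 × 229.4 = 1.089 × 10⁶ W = 1089 kW
Ordering: 1089 kW (case 4) > 1023 kW (case 3) > 346.6 kW (case 1) > 157.7 kW (case 2)
Final answer: 4, 3, 1, 2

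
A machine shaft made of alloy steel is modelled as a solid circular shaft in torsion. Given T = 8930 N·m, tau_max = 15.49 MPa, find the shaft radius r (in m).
Model: a solid circular shaft in torsion, so tau_max = (2·T) / (π·r^3).
Solve for r: r = ((2·T) / (π·tau_max))^(1/3).
Convert to SI units:
  tau_max = 15.49 MPa = 1.549 × 10⁷ Pa
Substitute:
  r = ((2 × 8930) / (π × (1.549 × 10⁷)))^(1/3)
  r = 0.0716 m
Final answer: r = 0.0716 m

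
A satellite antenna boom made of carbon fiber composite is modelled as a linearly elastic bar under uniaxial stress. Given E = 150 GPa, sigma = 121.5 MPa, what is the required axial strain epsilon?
Model: a linearly elastic bar under uniaxial stress, so sigma = E·epsilon.
Solve for epsilon: epsilon = sigma / E.
Convert to SI units:
  E = 150 GPa = 1.5 × 10¹¹ Pa
  sigma = 121.5 MPa = 1.215 × 10⁸ Pa
Substitute:
  epsilon = (1.215 × 10⁸) / (1.5 × 10¹¹)
  epsilon = 0.00081
Final answer: epsilon = 0.00081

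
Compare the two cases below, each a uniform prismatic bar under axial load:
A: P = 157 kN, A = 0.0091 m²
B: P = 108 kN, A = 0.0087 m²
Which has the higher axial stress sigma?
Model: a uniform prismatic bar under axial load, so sigma = P / A (SI units).
  A: sigma = 157000 / 0.0091 = 1.725 × 10⁷ Pa = 17.25 MPa
  B: sigma = 108000 / 0.0087 = 1.241 × 10⁷ Pa = 12.41 MPa
17.25 MPa > 12.41 MPa, so A is larger.
Final answer: A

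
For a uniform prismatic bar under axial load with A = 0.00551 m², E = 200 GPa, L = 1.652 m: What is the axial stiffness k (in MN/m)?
Model: a uniform prismatic bar under axial load, so k = (A·E) / L.
Convert to SI units:
  E = 200 GPa = 2 × 10¹¹ Pa
Substitute:
  k = (0.00551 × (2 × 10¹¹)) / 1.652
  k = 6.671 × 10⁸ N/m
Convert: k = 6.671 × 10⁸ N/m = 667.1 MN/m
Final answer: k = 667.1 MN/m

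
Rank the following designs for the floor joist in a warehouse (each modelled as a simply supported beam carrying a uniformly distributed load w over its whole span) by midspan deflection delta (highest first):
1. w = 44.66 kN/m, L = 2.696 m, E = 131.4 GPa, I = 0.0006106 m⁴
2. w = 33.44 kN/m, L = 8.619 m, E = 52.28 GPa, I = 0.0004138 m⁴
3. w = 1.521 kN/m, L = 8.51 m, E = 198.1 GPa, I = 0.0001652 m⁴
Model: a simply supported beam carrying a uniformly distributed load w over its whole span, so delta = (5·w·L^4) / (384·E·I) (SI units).
  Case 1: delta = (5 × 44660 × 2.696^4) / (384 × (1.314 × 10¹¹) × 0.0006106) = 0.0003829 m = 0.3829 mm
  Case 2: delta = (5 × 33440 × 8.619^4) / (384 × (5.228 × 10¹⁰) × 0.0004138) = 0.1111 m = 111.1 mm
  Case 3: delta = (5 × 1521 × 8.51^4) / (384 × (1.981 × 10¹¹) × 0.0001652) = 0.003174 m = 3.174 mm
Ordering: 111.1 mm (case 2) > 3.174 mm (case 3) > 0.3829 mm (case 1)
Final answer: 2, 3, 1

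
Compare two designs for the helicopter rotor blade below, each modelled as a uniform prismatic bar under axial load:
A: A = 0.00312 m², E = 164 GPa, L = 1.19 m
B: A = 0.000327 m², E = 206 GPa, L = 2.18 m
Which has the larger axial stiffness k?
Model: a uniform prismatic bar under axial load, so k = (A·E) / L (SI units).
  A: k = (0.00312 × (1.64 × 10¹¹)) / 1.19 = 4.3 × 10⁸ N/m = 430 MN/m
  B: k = (0.000327 × (2.06 × 10¹¹)) / 2.18 = 3.09 × 10⁷ N/m = 30.9 MN/m
430 MN/m > 30.9 MN/m, so A is larger.
Final answer: A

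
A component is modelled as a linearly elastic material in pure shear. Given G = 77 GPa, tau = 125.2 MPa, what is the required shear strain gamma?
Model: a linearly elastic material in pure shear, so tau = G·gamma.
Solve for gamma: gamma = tau / G.
Convert to SI units:
  G = 77 GPa = 7.7 × 10¹⁰ Pa
  tau = 125.2 MPa = 1.252 × 10⁸ Pa
Substitute:
  gamma = (1.252 × 10⁸) / (7.7 × 10¹⁰)
  gamma = 0.001626
Final answer: gamma = 0.001626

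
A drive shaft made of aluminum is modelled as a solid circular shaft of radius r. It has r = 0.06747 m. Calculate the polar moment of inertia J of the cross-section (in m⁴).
Model: a solid circular shaft of radius r, so J = (π·r^4) / 2.
Substitute:
  J = (π × 0.06747^4) / 2
  J = 3.255 × 10⁻⁵ m⁴
Final answer: J = 3.255 × 10⁻⁵ m⁴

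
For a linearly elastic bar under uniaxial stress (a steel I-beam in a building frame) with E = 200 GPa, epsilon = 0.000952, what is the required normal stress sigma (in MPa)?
Model: a linearly elastic bar under uniaxial stress, so epsilon = sigma / E.
Solve for sigma: sigma = epsilon·E.
Convert to SI units:
  E = 200 GPa = 2 × 10¹¹ Pa
Substitute:
  sigma = 0.000952 × (2 × 10¹¹)
  sigma = 1.904 × 10⁸ Pa
Convert: sigma = 1.904 × 10⁸ Pa = 190.4 MPa
Final answer: sigma = 190.4 MPa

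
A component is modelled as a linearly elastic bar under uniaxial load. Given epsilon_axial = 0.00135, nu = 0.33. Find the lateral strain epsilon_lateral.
Model: a linearly elastic bar under uniaxial load, so epsilon_lateral = -nu·epsilon_axial.
Substitute:
  epsilon_lateral = -(0.33 × 0.00135)
  epsilon_lateral = -0.0004455
Final answer: epsilon_lateral = -0.0004455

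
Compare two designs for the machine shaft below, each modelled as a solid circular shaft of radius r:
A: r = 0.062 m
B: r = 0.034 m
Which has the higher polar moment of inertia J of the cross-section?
Model: a solid circular shaft of radius r, so J = (π·r^4) / 2 (SI units).
  A: J = (π × 0.062^4) / 2 = 2.321 × 10⁻⁵ m⁴
  B: J = (π × 0.034^4) / 2 = 2.099 × 10⁻⁶ m⁴
2.321 × 10⁻⁵ m⁴ > 2.099 × 10⁻⁶ m⁴, so A is larger.
Final answer: A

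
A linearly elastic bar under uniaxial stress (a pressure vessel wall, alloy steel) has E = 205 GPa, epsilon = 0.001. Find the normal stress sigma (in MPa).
Model: a linearly elastic bar under uniaxial stress, so sigma = E·epsilon.
Convert to SI units:
  E = 205 GPa = 2.05 × 10¹¹ Pa
Substitute:
  sigma = (2.05 × 10¹¹) × 0.001
  sigma = 2.05 × 10⁸ Pa
Convert: sigma = 2.05 × 10⁸ Pa = 205 MPa
Final answer: sigma = 205 MPa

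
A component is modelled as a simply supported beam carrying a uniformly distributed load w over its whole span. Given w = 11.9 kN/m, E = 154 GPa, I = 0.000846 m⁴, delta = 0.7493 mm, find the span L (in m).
Model: a simply supported beam carrying a uniformly distributed load w over its whole span, so delta = (5·w·L^4) / (384·E·I).
Solve for L: L = ((384·delta·E·I) / (5·w))^(1/4).
Convert to SI units:
  w = 11.9 kN/m = 11900 N/m
  E = 154 GPa = 1.54 × 10¹¹ Pa
  delta = 0.7493 mm = 0.0007493 m
Substitute:
  L = ((384 × 0.0007493 × (1.54 × 10¹¹) × 0.000846) / (5 × 11900))^(1/4)
  L = 5.01 m
Final answer: L = 5.01 m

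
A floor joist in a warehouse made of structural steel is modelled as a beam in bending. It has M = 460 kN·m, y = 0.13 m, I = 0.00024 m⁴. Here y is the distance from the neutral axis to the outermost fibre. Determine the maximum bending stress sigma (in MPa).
Model: a beam in bending, so sigma = (M·y) / I.
Convert to SI units:
  M = 460 kN·m = 460000 N·m
Substitute:
  sigma = (460000 × 0.13) / 0.00024
  sigma = 2.492 × 10⁸ Pa
Convert: sigma = 2.492 × 10⁸ Pa = 249.2 MPa
Final answer: sigma = 249.2 MPa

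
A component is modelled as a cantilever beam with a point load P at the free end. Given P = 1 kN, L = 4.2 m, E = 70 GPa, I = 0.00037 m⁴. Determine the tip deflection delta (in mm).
Model: a cantilever beam with a point load P at the free end, so delta = (P·L^3) / (3·E·I).
Convert to SI units:
  P = 1 kN = 1000 N
  E = 70 GPa = 7 × 10¹⁰ Pa
Substitute:
  delta = (1000 × 4.2^3) / (3 × (7 × 10¹⁰) × 0.00037)
  delta = 0.0009535 m
Convert: delta = 0.0009535 m = 0.9535 mm
Final answer: delta = 0.9535 mm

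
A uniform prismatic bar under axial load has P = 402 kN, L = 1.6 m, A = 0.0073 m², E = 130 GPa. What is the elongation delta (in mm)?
Model: a uniform prismatic bar under axial load, so delta = (P·L) / (A·E).
Convert to SI units:
  P = 402 kN = 402000 N
  E = 130 GPa = 1.3 × 10¹¹ Pa
Substitute:
  delta = (402000 × 1.6) / (0.0073 × (1.3 × 10¹¹))
  delta = 0.0006778 m
Convert: delta = 0.0006778 m = 0.6778 mm
Final answer: delta = 0.6778 mm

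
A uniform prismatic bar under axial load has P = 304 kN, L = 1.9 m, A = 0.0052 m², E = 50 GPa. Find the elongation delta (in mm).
Model: a uniform prismatic bar under axial load, so delta = (P·L) / (A·E).
Convert to SI units:
  P = 304 kN = 304000 N
  E = 50 GPa = 5 × 10¹⁰ Pa
Substitute:
  delta = (304000 × 1.9) / (0.0052 × (5 × 10¹⁰))
  delta = 0.002222 m
Convert: delta = 0.002222 m = 2.222 mm
Final answer: delta = 2.222 mm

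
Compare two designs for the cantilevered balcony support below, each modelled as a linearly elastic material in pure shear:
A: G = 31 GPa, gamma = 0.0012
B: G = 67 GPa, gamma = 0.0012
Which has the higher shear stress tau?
Model: a linearly elastic material in pure shear, so tau = G·gamma (SI units).
  A: tau = (3.1 × 10¹⁰) × 0.0012 = 3.72 × 10⁷ Pa = 37.2 MPa
  B: tau = (6.7 × 10¹⁰) × 0.0012 = 8.04 × 10⁷ Pa = 80.4 MPa
80.4 MPa > 37.2 MPa, so B is larger.
Final answer: B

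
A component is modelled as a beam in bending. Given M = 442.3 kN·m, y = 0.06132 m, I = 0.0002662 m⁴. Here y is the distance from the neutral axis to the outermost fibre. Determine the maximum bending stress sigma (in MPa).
Model: a beam in bending, so sigma = (M·y) / I.
Convert to SI units:
  M = 442.3 kN·m = 442300 N·m
Substitute:
  sigma = (442300 × 0.06132) / 0.0002662
  sigma = 1.019 × 10⁸ Pa
Convert: sigma = 1.019 × 10⁸ Pa = 101.9 MPa
Final answer: sigma = 101.9 MPa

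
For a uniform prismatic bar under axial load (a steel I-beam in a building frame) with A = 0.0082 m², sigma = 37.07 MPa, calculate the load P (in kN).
Model: a uniform prismatic bar under axial load, so sigma = P / A.
Solve for P: P = sigma·A.
Convert to SI units:
  sigma = 37.07 MPa = 3.707 × 10⁷ Pa
Substitute:
  P = (3.707 × 10⁷) × 0.0082
  P = 304000 N
Convert: P = 304000 N = 304 kN
Final answer: P = 304 kN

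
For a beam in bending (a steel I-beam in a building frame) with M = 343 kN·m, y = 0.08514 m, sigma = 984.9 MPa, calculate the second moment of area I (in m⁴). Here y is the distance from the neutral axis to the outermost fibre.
Model: a beam in bending, so sigma = (M·y) / I.
Solve for I: I = (M·y) / sigma.
Convert to SI units:
  M = 343 kN·m = 343000 N·m
  sigma = 984.9 MPa = 9.849 × 10⁸ Pa
Substitute:
  I = (343000 × 0.08514) / (9.849 × 10⁸)
  I = 2.965 × 10⁻⁵ m⁴
Final answer: I = 2.965 × 10⁻⁵ m⁴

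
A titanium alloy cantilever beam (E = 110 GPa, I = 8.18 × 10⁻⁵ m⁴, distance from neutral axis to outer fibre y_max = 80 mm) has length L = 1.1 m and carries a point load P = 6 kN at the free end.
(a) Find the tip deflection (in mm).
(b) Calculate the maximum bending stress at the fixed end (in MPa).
(a) Tip deflection of a cantilever with an end point load: δ = P·L^3 / (3·E·I). Convert P = 6 kN = 6000 N, E = 110 GPa = 1.1 × 10¹¹ Pa.
  δ = (6000 × 1.1^3) / (3 × (1.1 × 10¹¹) × (8.18 × 10⁻⁵)) = 0.0002958 m = 0.2958 mm
(b) Maximum bending moment at the fixed end: M = P·L = 6000 × 1.1 = 6600 N·m. Convert y_max = 80 mm = 0.08 m.
  σ = M·y_max / I = (6600 × 0.08) / (8.18 × 10⁻⁵) = 6.455 × 10⁶ Pa = 6.455 MPa
Final answer: (a) δ = 0.2958 mm, (b) σ = 6.455 MPa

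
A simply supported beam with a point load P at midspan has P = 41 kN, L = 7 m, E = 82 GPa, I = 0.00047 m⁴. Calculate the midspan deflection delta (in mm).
Model: a simply supported beam with a point load P at midspan, so delta = (P·L^3) / (48·E·I).
Convert to SI units:
  P = 41 kN = 41000 N
  E = 82 GPa = 8.2 × 10¹⁰ Pa
Substitute:
  delta = (41000 × 7^3) / (48 × (8.2 × 10¹⁰) × 0.00047)
  delta = 0.007602 m
Convert: delta = 0.007602 m = 7.602 mm
Final answer: delta = 7.602 mm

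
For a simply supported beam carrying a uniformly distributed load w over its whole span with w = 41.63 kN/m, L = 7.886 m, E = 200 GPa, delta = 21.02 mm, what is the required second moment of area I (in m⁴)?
Model: a simply supported beam carrying a uniformly distributed load w over its whole span, so delta = (5·w·L^4) / (384·E·I).
Solve for I: I = (5·w·L^4) / (384·delta·E).
Convert to SI units:
  w = 41.63 kN/m = 41630 N/m
  E = 200 GPa = 2 × 10¹¹ Pa
  delta = 21.02 mm = 0.02102 m
Substitute:
  I = (5 × 41630 × 7.886^4) / (384 × 0.02102 × (2 × 10¹¹))
  I = 0.0004987 m⁴
Final answer: I = 0.0004987 m⁴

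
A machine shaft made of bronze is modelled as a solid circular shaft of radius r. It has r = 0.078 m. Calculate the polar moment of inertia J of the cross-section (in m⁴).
Model: a solid circular shaft of radius r, so J = (π·r^4) / 2.
Substitute:
  J = (π × 0.078^4) / 2
  J = 5.814 × 10⁻⁵ m⁴
Final answer: J = 5.814 × 10⁻⁵ m⁴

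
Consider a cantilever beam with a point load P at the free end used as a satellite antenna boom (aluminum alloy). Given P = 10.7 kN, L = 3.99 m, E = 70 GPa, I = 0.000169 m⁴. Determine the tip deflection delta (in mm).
Model: a cantilever beam with a point load P at the free end, so delta = (P·L^3) / (3·E·I).
Convert to SI units:
  P = 10.7 kN = 10700 N
  E = 70 GPa = 7 × 10¹⁰ Pa
Substitute:
  delta = (10700 × 3.99^3) / (3 × (7 × 10¹⁰) × 0.000169)
  delta = 0.01915 m
Convert: delta = 0.01915 m = 19.15 mm
Final answer: delta = 19.15 mm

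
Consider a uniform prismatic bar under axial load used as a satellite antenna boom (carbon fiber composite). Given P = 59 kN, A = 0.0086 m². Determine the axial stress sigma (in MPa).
Model: a uniform prismatic bar under axial load, so sigma = P / A.
Convert to SI units:
  P = 59 kN = 59000 N
Substitute:
  sigma = 59000 / 0.0086
  sigma = 6.86 × 10⁶ Pa
Convert: sigma = 6.86 × 10⁶ Pa = 6.86 MPa
Final answer: sigma = 6.86 MPa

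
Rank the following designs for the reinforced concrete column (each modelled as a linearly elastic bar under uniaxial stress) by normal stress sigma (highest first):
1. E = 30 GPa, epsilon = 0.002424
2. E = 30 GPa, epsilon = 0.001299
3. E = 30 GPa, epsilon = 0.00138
Model: a linearly elastic bar under uniaxial stress, so sigma = E·epsilon (SI units).
  Case 1: sigma = (3 × 10¹⁰) × 0.002424 = 7.272 × 10⁷ Pa = 72.72 MPa
  Case 2: sigma = (3 × 10¹⁰) × 0.001299 = 3.897 × 10⁷ Pa = 38.97 MPa
  Case 3: sigma = (3 × 10¹⁰) × 0.00138 = 4.14 × 10⁷ Pa = 41.4 MPa
Ordering: 72.72 MPa (case 1) > 41.4 MPa (case 3) > 38.97 MPa (case 2)
Final answer: 1, 3, 2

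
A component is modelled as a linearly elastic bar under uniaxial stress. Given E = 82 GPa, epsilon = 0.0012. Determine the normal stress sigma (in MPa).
Model: a linearly elastic bar under uniaxial stress, so sigma = E·epsilon.
Convert to SI units:
  E = 82 GPa = 8.2 × 10¹⁰ Pa
Substitute:
  sigma = (8.2 × 10¹⁰) × 0.0012
  sigma = 9.84 × 10⁷ Pa
Convert: sigma = 9.84 × 10⁷ Pa = 98.4 MPa
Final answer: sigma = 98.4 MPa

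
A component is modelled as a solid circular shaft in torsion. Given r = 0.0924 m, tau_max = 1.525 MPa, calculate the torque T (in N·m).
Model: a solid circular shaft in torsion, so tau_max = (2·T) / (π·r^3).
Solve for T: T = (π·tau_max·r^3) / 2.
Convert to SI units:
  tau_max = 1.525 MPa = 1.525 × 10⁶ Pa
Substitute:
  T = (π × (1.525 × 10⁶) × 0.0924^3) / 2
  T = 1890 N·m
Final answer: T = 1890 N·m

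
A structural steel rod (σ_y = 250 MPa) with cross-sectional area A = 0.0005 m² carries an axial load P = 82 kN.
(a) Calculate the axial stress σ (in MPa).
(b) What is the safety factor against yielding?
(a) Axial stress σ = P/A. Convert P = 82 kN = 82000 N.
  σ = 82000 / 0.0005 = 1.64 × 10⁸ Pa = 164 MPa
(b) Safety factor SF = σ_y/σ = 250 / 164 = 1.524
Final answer: (a) σ = 164 MPa, (b) SF = 1.524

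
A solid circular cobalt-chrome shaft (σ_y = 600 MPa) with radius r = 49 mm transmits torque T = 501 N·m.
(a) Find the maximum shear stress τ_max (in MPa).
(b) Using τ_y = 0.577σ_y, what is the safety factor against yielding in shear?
(a) For a solid circular shaft, τ_max = T·r/J with J = π·r^4/2, i.e. τ_max = 2·T / (π·r^3). Convert r = 49 mm = 0.049 m.
  τ_max = (2 × 501) / (π × 0.049^3) = 2.711 × 10⁶ Pa = 2.711 MPa
(b) τ_y = 0.577 × 600 = 346.2 MPa
  SF = τ_y/τ_max = 346.2 / 2.711 = 127.7
Final answer: (a) τ_max = 2.711 MPa, (b) SF = 127.7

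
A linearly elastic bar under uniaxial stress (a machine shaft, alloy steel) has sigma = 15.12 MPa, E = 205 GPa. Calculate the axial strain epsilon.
Model: a linearly elastic bar under uniaxial stress, so epsilon = sigma / E.
Convert to SI units:
  sigma = 15.12 MPa = 1.512 × 10⁷ Pa
  E = 205 GPa = 2.05 × 10¹¹ Pa
Substitute:
  epsilon = (1.512 × 10⁷) / (2.05 × 10¹¹)
  epsilon = 7.376 × 10⁻⁵
Final answer: epsilon = 7.376 × 10⁻⁵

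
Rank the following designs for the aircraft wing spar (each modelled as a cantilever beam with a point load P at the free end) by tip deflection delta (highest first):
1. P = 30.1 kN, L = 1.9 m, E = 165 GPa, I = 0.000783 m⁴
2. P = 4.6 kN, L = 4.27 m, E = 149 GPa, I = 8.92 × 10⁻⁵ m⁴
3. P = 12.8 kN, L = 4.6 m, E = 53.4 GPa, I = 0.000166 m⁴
Model: a cantilever beam with a point load P at the free end, so delta = (P·L^3) / (3·E·I) (SI units).
  Case 1: delta = (30100 × 1.9^3) / (3 × (1.65 × 10¹¹) × 0.000783) = 0.0005327 m = 0.5327 mm
  Case 2: delta = (4600 × 4.27^3) / (3 × (1.49 × 10¹¹) × (8.92 × 10⁻⁵)) = 0.008982 m = 8.982 mm
  Case 3: delta = (12800 × 4.6^3) / (3 × (5.34 × 10¹⁰) × 0.000166) = 0.04685 m = 46.85 mm
Ordering: 46.85 mm (case 3) > 8.982 mm (case 2) > 0.5327 mm (case 1)
Final answer: 3, 2, 1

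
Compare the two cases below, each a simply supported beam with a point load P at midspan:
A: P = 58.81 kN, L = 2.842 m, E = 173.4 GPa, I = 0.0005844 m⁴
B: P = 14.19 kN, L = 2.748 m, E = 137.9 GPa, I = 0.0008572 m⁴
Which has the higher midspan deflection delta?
Model: a simply supported beam with a point load P at midspan, so delta = (P·L^3) / (48·E·I) (SI units).
  A: delta = (58810 × 2.842^3) / (48 × (1.734 × 10¹¹) × 0.0005844) = 0.0002775 m = 0.2775 mm
  B: delta = (14190 × 2.748^3) / (48 × (1.379 × 10¹¹) × 0.0008572) = 5.19 × 10⁻⁵ m = 0.0519 mm
0.2775 mm > 0.0519 mm, so A is larger.
Final answer: A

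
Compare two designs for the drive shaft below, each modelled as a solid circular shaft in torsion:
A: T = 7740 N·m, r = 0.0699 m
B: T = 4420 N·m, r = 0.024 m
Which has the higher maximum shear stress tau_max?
Model: a solid circular shaft in torsion, so tau_max = (2·T) / (π·r^3) (SI units).
  A: tau_max = (2 × 7740) / (π × 0.0699^3) = 1.443 × 10⁷ Pa = 14.43 MPa
  B: tau_max = (2 × 4420) / (π × 0.024^3) = 2.035 × 10⁸ Pa = 203.5 MPa
203.5 MPa > 14.43 MPa, so B is larger.
Final answer: B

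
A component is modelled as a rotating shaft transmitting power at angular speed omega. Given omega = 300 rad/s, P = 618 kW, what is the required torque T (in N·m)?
Model: a rotating shaft transmitting power at angular speed omega, so P = T·omega.
Solve for T: T = P / omega.
Convert to SI units:
  P = 618 kW = 618000 W
Substitute:
  T = 618000 / 300
  T = 2060 N·m
Final answer: T = 2060 N·m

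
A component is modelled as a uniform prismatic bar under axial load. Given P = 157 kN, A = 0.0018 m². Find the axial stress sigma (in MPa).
Model: a uniform prismatic bar under axial load, so sigma = P / A.
Convert to SI units:
  P = 157 kN = 157000 N
Substitute:
  sigma = 157000 / 0.0018
  sigma = 8.722 × 10⁷ Pa
Convert: sigma = 8.722 × 10⁷ Pa = 87.22 MPa
Final answer: sigma = 87.22 MPa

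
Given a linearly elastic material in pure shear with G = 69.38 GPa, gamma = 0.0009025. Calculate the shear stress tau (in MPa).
Model: a linearly elastic material in pure shear, so tau = G·gamma.
Convert to SI units:
  G = 69.38 GPa = 6.938 × 10¹⁰ Pa
Substitute:
  tau = (6.938 × 10¹⁰) × 0.0009025
  tau = 6.262 × 10⁷ Pa
Convert: tau = 6.262 × 10⁷ Pa = 62.62 MPa
Final answer: tau = 62.62 MPa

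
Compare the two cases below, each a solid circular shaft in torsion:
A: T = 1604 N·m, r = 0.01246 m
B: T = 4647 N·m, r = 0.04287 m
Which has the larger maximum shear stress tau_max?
Model: a solid circular shaft in torsion, so tau_max = (2·T) / (π·r^3) (SI units).
  A: tau_max = (2 × 1604) / (π × 0.01246^3) = 5.279 × 10⁸ Pa = 527.9 MPa
  B: tau_max = (2 × 4647) / (π × 0.04287^3) = 3.755 × 10⁷ Pa = 37.55 MPa
527.9 MPa > 37.55 MPa, so A is larger.
Final answer: A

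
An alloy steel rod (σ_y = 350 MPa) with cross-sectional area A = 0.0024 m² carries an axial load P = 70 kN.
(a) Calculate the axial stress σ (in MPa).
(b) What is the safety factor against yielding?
(a) Axial stress σ = P/A. Convert P = 70 kN = 70000 N.
  σ = 70000 / 0.0024 = 2.917 × 10⁷ Pa = 29.17 MPa
(b) Safety factor SF = σ_y/σ = 350 / 29.17 = 12
Final answer: (a) σ = 29.17 MPa, (b) SF = 12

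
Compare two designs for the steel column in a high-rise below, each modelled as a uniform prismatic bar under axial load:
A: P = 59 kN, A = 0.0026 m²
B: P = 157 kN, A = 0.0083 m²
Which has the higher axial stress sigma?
Model: a uniform prismatic bar under axial load, so sigma = P / A (SI units).
  A: sigma = 59000 / 0.0026 = 2.269 × 10⁷ Pa = 22.69 MPa
  B: sigma = 157000 / 0.0083 = 1.892 × 10⁷ Pa = 18.92 MPa
22.69 MPa > 18.92 MPa, so A is larger.
Final answer: A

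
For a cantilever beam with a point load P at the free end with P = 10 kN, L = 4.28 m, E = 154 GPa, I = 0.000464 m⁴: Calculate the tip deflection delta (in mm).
Model: a cantilever beam with a point load P at the free end, so delta = (P·L^3) / (3·E·I).
Convert to SI units:
  P = 10 kN = 10000 N
  E = 154 GPa = 1.54 × 10¹¹ Pa
Substitute:
  delta = (10000 × 4.28^3) / (3 × (1.54 × 10¹¹) × 0.000464)
  delta = 0.003657 m
Convert: delta = 0.003657 m = 3.657 mm
Final answer: delta = 3.657 mm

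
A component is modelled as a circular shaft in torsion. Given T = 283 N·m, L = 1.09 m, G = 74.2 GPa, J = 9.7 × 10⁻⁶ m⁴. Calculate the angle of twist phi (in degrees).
Model: a circular shaft in torsion, so phi = (T·L) / (G·J).
Convert to SI units:
  G = 74.2 GPa = 7.42 × 10¹⁰ Pa
Substitute:
  phi = (283 × 1.09) / ((7.42 × 10¹⁰) × (9.7 × 10⁻⁶))
  phi = 0.0004286 rad
Convert to degrees: phi = 0.0004286 × 180/π = 0.02456°
Final answer: phi = 0.02456°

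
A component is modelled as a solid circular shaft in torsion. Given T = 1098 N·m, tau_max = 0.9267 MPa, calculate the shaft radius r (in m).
Model: a solid circular shaft in torsion, so tau_max = (2·T) / (π·r^3).
Solve for r: r = ((2·T) / (π·tau_max))^(1/3).
Convert to SI units:
  tau_max = 0.9267 MPa = 926700 Pa
Substitute:
  r = ((2 × 1098) / (π × 926700))^(1/3)
  r = 0.09103 m
Final answer: r = 0.09103 m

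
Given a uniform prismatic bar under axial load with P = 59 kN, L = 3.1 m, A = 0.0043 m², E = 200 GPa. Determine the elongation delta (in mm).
Model: a uniform prismatic bar under axial load, so delta = (P·L) / (A·E).
Convert to SI units:
  P = 59 kN = 59000 N
  E = 200 GPa = 2 × 10¹¹ Pa
Substitute:
  delta = (59000 × 3.1) / (0.0043 × (2 × 10¹¹))
  delta = 0.0002127 m
Convert: delta = 0.0002127 m = 0.2127 mm
Final answer: delta = 0.2127 mm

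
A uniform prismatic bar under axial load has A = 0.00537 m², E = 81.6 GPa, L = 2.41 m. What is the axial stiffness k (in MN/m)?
Model: a uniform prismatic bar under axial load, so k = (A·E) / L.
Convert to SI units:
  E = 81.6 GPa = 8.16 × 10¹⁰ Pa
Substitute:
  k = (0.00537 × (8.16 × 10¹⁰)) / 2.41
  k = 1.818 × 10⁸ N/m
Convert: k = 1.818 × 10⁸ N/m = 181.8 MN/m
Final answer: k = 181.8 MN/m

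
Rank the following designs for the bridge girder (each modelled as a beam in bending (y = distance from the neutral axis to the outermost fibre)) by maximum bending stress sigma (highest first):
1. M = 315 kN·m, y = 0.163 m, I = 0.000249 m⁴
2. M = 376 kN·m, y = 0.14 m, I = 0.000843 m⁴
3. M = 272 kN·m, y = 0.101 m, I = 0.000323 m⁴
Model: a beam in bending (y = distance from the neutral axis to the outermost fibre), so sigma = (M·y) / I (SI units).
  Case 1: sigma = (315000 × 0.163) / 0.000249 = 2.062 × 10⁸ Pa = 206.2 MPa
  Case 2: sigma = (376000 × 0.14) / 0.000843 = 6.244 × 10⁷ Pa = 62.44 MPa
  Case 3: sigma = (272000 × 0.101) / 0.000323 = 8.505 × 10⁷ Pa = 85.05 MPa
Ordering: 206.2 MPa (case 1) > 85.05 MPa (case 3) > 62.44 MPa (case 2)
Final answer: 1, 3, 2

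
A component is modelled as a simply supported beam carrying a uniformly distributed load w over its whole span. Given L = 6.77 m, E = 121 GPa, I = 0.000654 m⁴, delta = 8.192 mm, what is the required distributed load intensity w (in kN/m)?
Model: a simply supported beam carrying a uniformly distributed load w over its whole span, so delta = (5·w·L^4) / (384·E·I).
Solve for w: w = (384·delta·E·I) / (5·L^4).
Convert to SI units:
  E = 121 GPa = 1.21 × 10¹¹ Pa
  delta = 8.192 mm = 0.008192 m
Substitute:
  w = (384 × 0.008192 × (1.21 × 10¹¹) × 0.000654) / (5 × 6.77^4)
  w = 23700 N/m
Convert: w = 23700 N/m = 23.7 kN/m
Final answer: w = 23.7 kN/m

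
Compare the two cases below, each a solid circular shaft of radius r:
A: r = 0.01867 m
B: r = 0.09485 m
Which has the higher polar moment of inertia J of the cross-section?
Model: a solid circular shaft of radius r, so J = (π·r^4) / 2 (SI units).
  A: J = (π × 0.01867^4) / 2 = 1.909 × 10⁻⁷ m⁴
  B: J = (π × 0.09485^4) / 2 = 0.0001271 m⁴
0.0001271 m⁴ > 1.909 × 10⁻⁷ m⁴, so B is larger.
Final answer: B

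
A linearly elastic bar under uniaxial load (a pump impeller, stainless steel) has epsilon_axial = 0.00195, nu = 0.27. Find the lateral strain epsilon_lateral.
Model: a linearly elastic bar under uniaxial load, so epsilon_lateral = -nu·epsilon_axial.
Substitute:
  epsilon_lateral = -(0.27 × 0.00195)
  epsilon_lateral = -0.0005265
Final answer: epsilon_lateral = -0.0005265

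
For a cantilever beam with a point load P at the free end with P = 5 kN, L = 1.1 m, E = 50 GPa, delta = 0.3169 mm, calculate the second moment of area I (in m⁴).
Model: a cantilever beam with a point load P at the free end, so delta = (P·L^3) / (3·E·I).
Solve for I: I = (P·L^3) / (3·delta·E).
Convert to SI units:
  P = 5 kN = 5000 N
  E = 50 GPa = 5 × 10¹⁰ Pa
  delta = 0.3169 mm = 0.0003169 m
Substitute:
  I = (5000 × 1.1^3) / (3 × 0.0003169 × (5 × 10¹⁰))
  I = 0.00014 m⁴
Final answer: I = 0.00014 m⁴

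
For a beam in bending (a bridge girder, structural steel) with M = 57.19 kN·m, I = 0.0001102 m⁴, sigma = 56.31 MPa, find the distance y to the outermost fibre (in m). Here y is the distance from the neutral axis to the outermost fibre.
Model: a beam in bending, so sigma = (M·y) / I.
Solve for y: y = (sigma·I) / M.
Convert to SI units:
  M = 57.19 kN·m = 57190 N·m
  sigma = 56.31 MPa = 5.631 × 10⁷ Pa
Substitute:
  y = ((5.631 × 10⁷) × 0.0001102) / 57190
  y = 0.1085 m
Final answer: y = 0.1085 m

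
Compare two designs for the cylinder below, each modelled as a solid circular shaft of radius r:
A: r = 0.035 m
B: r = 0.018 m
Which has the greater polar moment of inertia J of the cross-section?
Model: a solid circular shaft of radius r, so J = (π·r^4) / 2 (SI units).
  A: J = (π × 0.035^4) / 2 = 2.357 × 10⁻⁶ m⁴
  B: J = (π × 0.018^4) / 2 = 1.649 × 10⁻⁷ m⁴
2.357 × 10⁻⁶ m⁴ > 1.649 × 10⁻⁷ m⁴, so A is larger.
Final answer: A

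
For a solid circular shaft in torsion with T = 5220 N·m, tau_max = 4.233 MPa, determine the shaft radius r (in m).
Model: a solid circular shaft in torsion, so tau_max = (2·T) / (π·r^3).
Solve for r: r = ((2·T) / (π·tau_max))^(1/3).
Convert to SI units:
  tau_max = 4.233 MPa = 4.233 × 10⁶ Pa
Substitute:
  r = ((2 × 5220) / (π × (4.233 × 10⁶)))^(1/3)
  r = 0.09225 m
Final answer: r = 0.09225 m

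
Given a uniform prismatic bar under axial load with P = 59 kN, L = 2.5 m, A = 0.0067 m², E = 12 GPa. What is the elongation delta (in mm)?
Model: a uniform prismatic bar under axial load, so delta = (P·L) / (A·E).
Convert to SI units:
  P = 59 kN = 59000 N
  E = 12 GPa = 1.2 × 10¹⁰ Pa
Substitute:
  delta = (59000 × 2.5) / (0.0067 × (1.2 × 10¹⁰))
  delta = 0.001835 m
Convert: delta = 0.001835 m = 1.835 mm
Final answer: delta = 1.835 mm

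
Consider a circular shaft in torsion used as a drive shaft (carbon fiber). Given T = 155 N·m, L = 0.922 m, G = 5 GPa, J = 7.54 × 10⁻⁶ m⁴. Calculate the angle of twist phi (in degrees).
Model: a circular shaft in torsion, so phi = (T·L) / (G·J).
Convert to SI units:
  G = 5 GPa = 5 × 10⁹ Pa
Substitute:
  phi = (155 × 0.922) / ((5 × 10⁹) × (7.54 × 10⁻⁶))
  phi = 0.003791 rad
Convert to degrees: phi = 0.003791 × 180/π = 0.2172°
Final answer: phi = 0.2172°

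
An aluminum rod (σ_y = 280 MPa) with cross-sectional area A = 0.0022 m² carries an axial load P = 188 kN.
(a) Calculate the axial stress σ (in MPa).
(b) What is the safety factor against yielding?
(a) Axial stress σ = P/A. Convert P = 188 kN = 188000 N.
  σ = 188000 / 0.0022 = 8.545 × 10⁷ Pa = 85.45 MPa
(b) Safety factor SF = σ_y/σ = 280 / 85.45 = 3.277
Final answer: (a) σ = 85.45 MPa, (b) SF = 3.277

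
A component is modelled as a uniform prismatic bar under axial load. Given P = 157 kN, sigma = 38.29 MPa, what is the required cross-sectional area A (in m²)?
Model: a uniform prismatic bar under axial load, so sigma = P / A.
Solve for A: A = P / sigma.
Convert to SI units:
  P = 157 kN = 157000 N
  sigma = 38.29 MPa = 3.829 × 10⁷ Pa
Substitute:
  A = 157000 / (3.829 × 10⁷)
  A = 0.0041 m²
Final answer: A = 0.0041 m²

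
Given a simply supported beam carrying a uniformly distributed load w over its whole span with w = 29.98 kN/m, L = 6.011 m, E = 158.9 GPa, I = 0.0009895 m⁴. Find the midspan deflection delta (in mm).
Model: a simply supported beam carrying a uniformly distributed load w over its whole span, so delta = (5·w·L^4) / (384·E·I).
Convert to SI units:
  w = 29.98 kN/m = 29980 N/m
  E = 158.9 GPa = 1.589 × 10¹¹ Pa
Substitute:
  delta = (5 × 29980 × 6.011^4) / (384 × (1.589 × 10¹¹) × 0.0009895)
  delta = 0.003241 m
Convert: delta = 0.003241 m = 3.241 mm
Final answer: delta = 3.241 mm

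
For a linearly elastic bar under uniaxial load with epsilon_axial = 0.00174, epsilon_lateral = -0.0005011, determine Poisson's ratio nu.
Model: a linearly elastic bar under uniaxial load, so epsilon_lateral = -nu·epsilon_axial.
Solve for nu: nu = -epsilon_lateral / epsilon_axial.
Substitute:
  nu = -(-0.0005011) / 0.00174
  nu = 0.288
Final answer: nu = 0.288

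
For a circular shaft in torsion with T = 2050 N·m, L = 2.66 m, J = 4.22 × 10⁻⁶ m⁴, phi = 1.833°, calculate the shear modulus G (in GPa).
Model: a circular shaft in torsion, so phi = (T·L) / (G·J).
Solve for G: G = (T·L) / (phi·J).
Convert to SI units:
  phi = 1.833° = 0.03199 rad
Substitute:
  G = (2050 × 2.66) / (0.03199 × (4.22 × 10⁻⁶))
  G = 4.039 × 10¹⁰ Pa
Convert: G = 4.039 × 10¹⁰ Pa = 40.39 GPa
Final answer: G = 40.39 GPa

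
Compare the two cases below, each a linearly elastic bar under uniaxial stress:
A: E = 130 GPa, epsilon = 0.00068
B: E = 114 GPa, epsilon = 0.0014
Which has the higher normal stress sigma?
Model: a linearly elastic bar under uniaxial stress, so sigma = E·epsilon (SI units).
  A: sigma = (1.3 × 10¹¹) × 0.00068 = 8.84 × 10⁷ Pa = 88.4 MPa
  B: sigma = (1.14 × 10¹¹) × 0.0014 = 1.596 × 10⁸ Pa = 159.6 MPa
159.6 MPa > 88.4 MPa, so B is larger.
Final answer: B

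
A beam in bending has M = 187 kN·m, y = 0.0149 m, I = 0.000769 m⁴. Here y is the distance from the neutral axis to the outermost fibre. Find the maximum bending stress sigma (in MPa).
Model: a beam in bending, so sigma = (M·y) / I.
Convert to SI units:
  M = 187 kN·m = 187000 N·m
Substitute:
  sigma = (187000 × 0.0149) / 0.000769
  sigma = 3.623 × 10⁶ Pa
Convert: sigma = 3.623 × 10⁶ Pa = 3.623 MPa
Final answer: sigma = 3.623 MPa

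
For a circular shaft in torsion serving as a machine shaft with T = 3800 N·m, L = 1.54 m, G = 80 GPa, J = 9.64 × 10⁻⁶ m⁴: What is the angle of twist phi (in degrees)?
Model: a circular shaft in torsion, so phi = (T·L) / (G·J).
Convert to SI units:
  G = 80 GPa = 8 × 10¹⁰ Pa
Substitute:
  phi = (3800 × 1.54) / ((8 × 10¹⁰) × (9.64 × 10⁻⁶))
  phi = 0.007588 rad
Convert to degrees: phi = 0.007588 × 180/π = 0.4348°
Final answer: phi = 0.4348°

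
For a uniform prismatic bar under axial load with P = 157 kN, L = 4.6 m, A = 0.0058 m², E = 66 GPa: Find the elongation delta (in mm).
Model: a uniform prismatic bar under axial load, so delta = (P·L) / (A·E).
Convert to SI units:
  P = 157 kN = 157000 N
  E = 66 GPa = 6.6 × 10¹⁰ Pa
Substitute:
  delta = (157000 × 4.6) / (0.0058 × (6.6 × 10¹⁰))
  delta = 0.001887 m
Convert: delta = 0.001887 m = 1.887 mm
Final answer: delta = 1.887 mm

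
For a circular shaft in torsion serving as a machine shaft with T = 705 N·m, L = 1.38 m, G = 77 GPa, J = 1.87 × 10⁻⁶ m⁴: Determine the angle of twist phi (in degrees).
Model: a circular shaft in torsion, so phi = (T·L) / (G·J).
Convert to SI units:
  G = 77 GPa = 7.7 × 10¹⁰ Pa
Substitute:
  phi = (705 × 1.38) / ((7.7 × 10¹⁰) × (1.87 × 10⁻⁶))
  phi = 0.006757 rad
Convert to degrees: phi = 0.006757 × 180/π = 0.3871°
Final answer: phi = 0.3871°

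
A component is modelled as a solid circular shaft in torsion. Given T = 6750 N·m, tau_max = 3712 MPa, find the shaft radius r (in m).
Model: a solid circular shaft in torsion, so tau_max = (2·T) / (π·r^3).
Solve for r: r = ((2·T) / (π·tau_max))^(1/3).
Convert to SI units:
  tau_max = 3712 MPa = 3.712 × 10⁹ Pa
Substitute:
  r = ((2 × 6750) / (π × (3.712 × 10⁹)))^(1/3)
  r = 0.0105 m
Final answer: r = 0.0105 m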